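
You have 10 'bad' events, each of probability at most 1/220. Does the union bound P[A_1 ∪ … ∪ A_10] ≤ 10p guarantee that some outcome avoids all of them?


Union bound: P[∪_{i=1}^{10} A_i] ≤ Σ_i P[A_i] ≤ 10·p = 10·(1/220) = 1/22.
Numerically: 1/22 ≈ 0.0455.
Is 1/22 < 1? YES.
Since P[∪ A_i] ≤ 1/22 < 1, the complement has P[∩ A_i^c] ≥ 1 − 1/22 = 21/22 > 0, so some outcome avoids every A_i.

10·p = 1/22 ≈ 0.0455; existence CERTIFIED by the union bound.


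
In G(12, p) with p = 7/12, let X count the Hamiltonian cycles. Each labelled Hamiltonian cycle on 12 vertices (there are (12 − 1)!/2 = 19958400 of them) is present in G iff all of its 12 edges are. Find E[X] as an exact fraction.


K_12 has (12 − 1)!/2 = 19958400 labelled Hamiltonian cycles.
For each such Hamiltonian cycle H, let X_H = 1 if all 12 edges of H are present in G. Then P[X_H = 1] = p^{12} = (7/12)^{12} = 13841287201/8916100448256.
By linearity of expectation: E[X] = Σ_H E[X_H] = 19958400 · p^{12} = 19958400 · 13841287201/8916100448256 = 26644477861925/859963392.
Numerically: E[X] ≈ 3.1e+04.

E[X] = 19958400 · (7/12)^{12} = 26644477861925/859963392 ≈ 3.1e+04.


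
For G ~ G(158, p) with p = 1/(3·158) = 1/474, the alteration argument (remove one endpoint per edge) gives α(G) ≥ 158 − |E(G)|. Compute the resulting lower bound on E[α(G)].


E[|E(G)|] = C(158, 2)·p = 12403 · (1/474) = 157/6.
E[α(G)] ≥ n − E[|E(G)|] = 158 − 157/6 = 791/6.
Numerically: ≈ 131.833333.
(This is only a lower bound; the true E[α(G)] may be larger.)

E[α(G)] ≥ 791/6 ≈ 131.833333.


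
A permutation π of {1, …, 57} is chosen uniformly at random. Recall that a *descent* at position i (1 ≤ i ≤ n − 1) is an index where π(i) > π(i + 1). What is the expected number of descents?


Write X = Σ X_I over i = 1, …, 56, with X_I the indicator of one descent.
There are 56 indicators.
For each fixed i, the pair (π(i), π(i+1)) is a uniformly random ordered pair of distinct values from {1, …, 57}; by symmetry P[π(i) > π(i+1)] = 1/2.
By linearity: E[X] = 56 · (1/2) = (57 − 1) · (1/2) = 28 ≈ 28.0000.

E[X] = 28 = 28.0000.


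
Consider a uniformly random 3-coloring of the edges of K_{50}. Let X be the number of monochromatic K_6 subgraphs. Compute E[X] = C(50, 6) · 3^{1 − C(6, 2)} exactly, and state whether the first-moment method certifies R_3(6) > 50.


E[X] = C(50, 6) · 3^{1 − 15} = 15890700 · 3^{−14} = 15890700/4782969.
As a reduced fraction: E[X] = 5296900/1594323 ≈ 3.3224.
Is E[X] < 1? NO.
Since E[X] ≥ 1, the first-moment bound is inconclusive at n = 50; it does NOT by itself certify R_3(6) > 50.

E[X] = 5296900/1594323 ≈ 3.3224; E[X] ≥ 1; first-moment method inconclusive here.


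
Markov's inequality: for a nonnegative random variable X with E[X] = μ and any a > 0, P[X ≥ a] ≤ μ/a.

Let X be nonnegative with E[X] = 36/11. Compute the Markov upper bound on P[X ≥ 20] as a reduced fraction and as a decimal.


μ = E[X] = 36/11, a = 20.
Markov: P[X ≥ 20] ≤ μ/a = (36/11)/20 = 9/55.
Numerically: ≈ 0.164.
(Since a = 20 > μ = 3.273, the bound 9/55 is < 1 and informative.)

P[X ≥ 20] ≤ 9/55 ≈ 0.164.


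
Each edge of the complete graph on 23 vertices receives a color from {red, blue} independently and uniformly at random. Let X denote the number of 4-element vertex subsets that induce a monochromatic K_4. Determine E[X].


Let X = Σ_S X_S over the C(23, 4) = 8855 subsets S of size 4, where X_S = 1 if the K_4 on S is monochromatic.
For a fixed S, the K_4 on S has C(4, 2) = 6 edges. P[all 6 edges red] = (1/2)^6, and likewise for blue, so P[monochromatic] = 2·(1/2)^6 = 2^{1 − 6} = 1/32.
By linearity of expectation: E[X] = C(23, 4) · 2^{1 − 6} = 8855 · 1/32 = 8855/32.
Numerically: E[X] ≈ 276.718750.

E[X] = C(23,4)·2^(1−C(4,2)) = 8855/32 ≈ 276.718750.


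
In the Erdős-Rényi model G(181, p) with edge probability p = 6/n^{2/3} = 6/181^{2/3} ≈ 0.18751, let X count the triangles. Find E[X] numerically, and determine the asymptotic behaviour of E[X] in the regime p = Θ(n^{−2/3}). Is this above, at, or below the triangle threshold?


Number of potential triangles: C(181, 3) = 971970.
Each occurs with probability p³ ≈ (0.18751)³ ≈ 6.5932053e-03.
By linearity: E[X] = C(181, 3)·p³ ≈ 971970 · 6.5932053e-03 ≈ 6408.39779.
Since α = 2/3 < 1, p = c/n^{2/3} ≫ 1/n is above the triangle threshold p ~ 1/n. Asymptotically E[X] ~ (c³/6)·n^{3(1−α)} = (6³/6)·n^{1} → ∞; triangles are abundant w.h.p.

E[X] ≈ 6408.39779; in regime p = Θ(1/n^{2/3}) E[X] diverges (above the triangle threshold p ~ 1/n).


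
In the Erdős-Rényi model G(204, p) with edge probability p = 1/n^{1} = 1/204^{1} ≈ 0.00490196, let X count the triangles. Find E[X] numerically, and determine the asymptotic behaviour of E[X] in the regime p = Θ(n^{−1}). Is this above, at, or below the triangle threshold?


Number of potential triangles: C(204, 3) = 1394204.
Each occurs with probability p³ ≈ (0.00490196)³ ≈ 1.17790292e-07.
By linearity: E[X] = C(204, 3)·p³ ≈ 1394204 · 1.17790292e-07 ≈ 0.164224.
Here α = 1, so p = 1/n is exactly at the triangle threshold p ~ 1/n. Asymptotically E[X] → c³/6 = 1³/6 = 1/6 ≈ 0.166667, a bounded constant. In this regime the triangle count is asymptotically Poisson(c³/6).

E[X] ≈ 0.164224; in regime p = Θ(1/n^{1}) E[X] stays bounded (at the triangle threshold p ~ 1/n).


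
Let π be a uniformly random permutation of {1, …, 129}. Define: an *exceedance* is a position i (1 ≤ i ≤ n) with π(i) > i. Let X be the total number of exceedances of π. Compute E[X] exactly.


Write X = Σ_{i=1}^{129} X_i, where X_i = 1_{π(i) > i}.
For each fixed i, π(i) is uniform over {1, …, 129} (marginal of a uniform permutation), so P[π(i) > i] = (n − i)/n. Summing: Σ_{i=1}^{129} (n − i)/n = (0 + 1 + … + 128)/129 = 129(129 − 1)/(2·129) = (129 − 1)/2.
Hence E[X] = Σ_{i=1}^{129} (129 − i)/129 = 64 ≈ 64.000000.

E[X] = 64 = 64.000000.


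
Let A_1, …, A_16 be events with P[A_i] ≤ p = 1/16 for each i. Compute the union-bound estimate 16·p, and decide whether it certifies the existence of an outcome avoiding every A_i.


Union bound: P[∪_{i=1}^{16} A_i] ≤ Σ_i P[A_i] ≤ 16·p = 16·(1/16) = 1.
Numerically: 1 ≈ 1.000000.
Is 1 < 1? NO.
Since the bound 1 is ≥ 1, the union bound is uninformative here; it does NOT by itself certify existence.

16·p = 1 ≈ 1.000000; existence NOT certified by the union bound.


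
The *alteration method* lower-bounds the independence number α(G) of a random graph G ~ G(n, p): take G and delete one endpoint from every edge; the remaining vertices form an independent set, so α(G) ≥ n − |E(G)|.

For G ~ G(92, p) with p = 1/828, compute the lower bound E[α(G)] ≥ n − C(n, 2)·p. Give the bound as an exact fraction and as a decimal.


E[|E(G)|] = C(92, 2)·p = 4186 · (1/828) = 91/18.
E[α(G)] ≥ n − E[|E(G)|] = 92 − 91/18 = 1565/18.
Numerically: ≈ 86.9444.
(This is only a lower bound; the true E[α(G)] may be larger.)

E[α(G)] ≥ 1565/18 ≈ 86.9444.


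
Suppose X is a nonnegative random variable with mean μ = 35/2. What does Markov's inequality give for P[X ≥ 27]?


μ = E[X] = 35/2, a = 27.
Markov: P[X ≥ 27] ≤ μ/a = (35/2)/27 = 35/54.
Numerically: ≈ 0.648.
(Since a = 27 > μ = 17.500, the bound 35/54 is < 1 and informative.)

P[X ≥ 27] ≤ 35/54 ≈ 0.648.


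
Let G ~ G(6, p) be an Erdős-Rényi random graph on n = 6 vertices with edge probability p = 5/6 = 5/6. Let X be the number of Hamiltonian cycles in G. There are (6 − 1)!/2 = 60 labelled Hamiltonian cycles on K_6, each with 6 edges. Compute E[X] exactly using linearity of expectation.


K_6 has (6 − 1)!/2 = 60 labelled Hamiltonian cycles.
For each such Hamiltonian cycle H, let X_H = 1 if all 6 edges of H are present in G. Then P[X_H = 1] = p^{6} = (5/6)^{6} = 15625/46656.
By linearity: E[X] = Σ_H E[X_H] = 60 · p^{6} = 60 · 15625/46656 = 78125/3888.
Numerically: E[X] ≈ 20.094.

E[X] = 60 · (5/6)^{6} = 78125/3888 ≈ 20.094.


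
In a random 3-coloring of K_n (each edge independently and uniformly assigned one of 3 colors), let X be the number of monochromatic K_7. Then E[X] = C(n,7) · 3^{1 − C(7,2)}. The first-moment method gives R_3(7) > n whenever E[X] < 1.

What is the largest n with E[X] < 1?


We need C(n, 7) · 3^{1 − 21} < 1, i.e. C(n, 7) < 3^{21 − 1} = 3486784401.
Check values of n near the boundary:
  n = 80: C(80, 7) = 3176716400; 3176716400 < 3486784401? YES
  n = 81: C(81, 7) = 3477216600; 3477216600 < 3486784401? YES
  n = 82: C(82, 7) = 3801756816; 3801756816 < 3486784401? NO
  n = 83: C(83, 7) = 4151918628; 4151918628 < 3486784401? NO
The largest n with C(n, 7) < 3486784401 is n = 81 (where E[X] = 42928600/43046721 ≈ 0.997256). Hence R_3(7) > 81, i.e. R_3(7) ≥ 82.

Largest n = 81; hence R_3(7) > 81.


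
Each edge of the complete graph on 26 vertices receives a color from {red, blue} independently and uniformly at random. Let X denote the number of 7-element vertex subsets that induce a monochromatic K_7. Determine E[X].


Let X = Σ_S X_S over the C(26, 7) = 657800 subsets S of size 7, where X_S = 1 if the K_7 on S is monochromatic.
For a fixed S, the K_7 on S has C(7, 2) = 21 edges. P[all 21 edges red] = (1/2)^21, and likewise for blue, so P[monochromatic] = 2·(1/2)^21 = 2^{1 − 21} = 1/1048576.
By linearity: E[X] = C(26, 7) · 2^{1 − 21} = 657800 · 1/1048576 = 82225/131072.
Numerically: E[X] ≈ 0.627.

E[X] = C(26,7)·2^(1−C(7,2)) = 82225/131072 ≈ 0.627.


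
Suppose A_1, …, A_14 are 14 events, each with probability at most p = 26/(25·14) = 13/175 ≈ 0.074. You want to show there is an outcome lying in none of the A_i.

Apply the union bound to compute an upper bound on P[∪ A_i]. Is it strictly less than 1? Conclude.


Union bound: P[∪_{i=1}^{14} A_i] ≤ Σ_i P[A_i] ≤ 14·p = 14·(13/175) = 26/25.
Numerically: 26/25 ≈ 1.040.
Is 26/25 < 1? NO.
Since the bound 26/25 is ≥ 1, the union bound is uninformative here; it does NOT by itself certify existence.

14·p = 26/25 ≈ 1.040; existence NOT certified by the union bound.


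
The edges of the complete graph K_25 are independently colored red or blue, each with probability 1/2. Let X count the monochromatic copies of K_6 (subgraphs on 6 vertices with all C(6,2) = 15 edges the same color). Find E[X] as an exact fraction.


Let X = Σ_S X_S over the C(25, 6) = 177100 subsets S of size 6, where X_S = 1 if the K_6 on S is monochromatic.
For a fixed S, the K_6 on S has C(6, 2) = 15 edges. P[all 15 edges red] = (1/2)^15, and likewise for blue, so P[monochromatic] = 2·(1/2)^15 = 2^{1 − 15} = 1/16384.
By linearity: E[X] = C(25, 6) · 2^{1 − 15} = 177100 · 1/16384 = 44275/4096.
Numerically: E[X] ≈ 10.80933.

E[X] = C(25,6)·2^(1−C(6,2)) = 44275/4096 ≈ 10.80933.


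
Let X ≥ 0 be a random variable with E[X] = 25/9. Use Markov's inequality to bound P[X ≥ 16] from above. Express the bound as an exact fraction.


μ = E[X] = 25/9, a = 16.
Markov: P[X ≥ 16] ≤ μ/a = (25/9)/16 = 25/144.
Numerically: ≈ 0.1736.
(Since a = 16 > μ = 2.7778, the bound 25/144 is < 1 and informative.)

P[X ≥ 16] ≤ 25/144 ≈ 0.1736.


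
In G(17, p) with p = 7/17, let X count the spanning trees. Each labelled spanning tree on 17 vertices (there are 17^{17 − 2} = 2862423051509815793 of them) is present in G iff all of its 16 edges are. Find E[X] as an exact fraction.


K_17 has 17^{17 − 2} = 2862423051509815793 labelled spanning trees.
For each such spanning tree H, let X_H = 1 if all 16 edges of H are present in G. Then P[X_H = 1] = p^{16} = (7/17)^{16} = 33232930569601/48661191875666868481.
By linearity: E[X] = Σ_H E[X_H] = 2862423051509815793 · p^{16} = 2862423051509815793 · 33232930569601/48661191875666868481 = 33232930569601/17.
Numerically: E[X] ≈ 1.955e+12.

E[X] = 2862423051509815793 · (7/17)^{16} = 33232930569601/17 ≈ 1.955e+12.


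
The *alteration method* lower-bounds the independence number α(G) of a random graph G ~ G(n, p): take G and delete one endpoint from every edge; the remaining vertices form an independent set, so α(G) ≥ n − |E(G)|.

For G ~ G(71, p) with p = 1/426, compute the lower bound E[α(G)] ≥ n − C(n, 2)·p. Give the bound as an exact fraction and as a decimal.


E[|E(G)|] = C(71, 2)·p = 2485 · (1/426) = 35/6.
E[α(G)] ≥ n − E[|E(G)|] = 71 − 35/6 = 391/6.
Numerically: ≈ 65.1667.
(This is only a lower bound; the true E[α(G)] may be larger.)

E[α(G)] ≥ 391/6 ≈ 65.1667.


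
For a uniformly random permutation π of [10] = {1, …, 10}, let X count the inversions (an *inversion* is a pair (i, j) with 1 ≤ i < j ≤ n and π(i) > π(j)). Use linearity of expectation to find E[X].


Write X = Σ X_I over the C(10, 2) = 45 pairs i < j, with X_I the indicator of one inversion.
There are 45 indicators.
For each fixed pair i < j, the values π(i) and π(j) are two distinct elements of {1, …, 10} in uniformly random order; by symmetry P[π(i) > π(j)] = 1/2.
By linearity: E[X] = 45 · (1/2) = C(10, 2) · (1/2) = 45/2 = 45/2 ≈ 22.500000.

E[X] = 45/2 = 22.500000.


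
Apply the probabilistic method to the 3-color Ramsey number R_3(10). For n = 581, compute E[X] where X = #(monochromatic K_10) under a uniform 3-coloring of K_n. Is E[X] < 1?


E[X] = C(581, 10) · 3^{1 − 45} = 1117316416086113363120 · 3^{−44} = 1117316416086113363120/984770902183611232881.
As a reduced fraction: E[X] = 1117316416086113363120/984770902183611232881 ≈ 1.134595.
Is E[X] < 1? NO.
Since E[X] ≥ 1, the first-moment bound is inconclusive at n = 581; it does NOT by itself certify R_3(10) > 581.

E[X] = 1117316416086113363120/984770902183611232881 ≈ 1.134595; E[X] ≥ 1; first-moment method inconclusive here.


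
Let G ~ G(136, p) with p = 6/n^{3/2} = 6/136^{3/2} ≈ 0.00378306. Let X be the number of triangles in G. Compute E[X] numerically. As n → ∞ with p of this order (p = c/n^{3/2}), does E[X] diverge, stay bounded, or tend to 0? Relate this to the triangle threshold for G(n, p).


Number of potential triangles: C(136, 3) = 410040.
Each occurs with probability p³ ≈ (0.00378306)³ ≈ 5.41412980e-08.
By linearity: E[X] = C(136, 3)·p³ ≈ 410040 · 5.41412980e-08 ≈ 0.022200.
Since α = 3/2 > 1, p = c/n^{3/2} = o(1/n) is below the triangle threshold p ~ 1/n. Asymptotically E[X] ~ (c³/6)·n^{3(1−α)} = (6³/6)·n^{-1.5} → 0, so by Markov's inequality G has no triangles w.h.p.

E[X] ≈ 0.022200; in regime p = Θ(1/n^{3/2}) E[X] tends to 0 (below the triangle threshold p ~ 1/n).


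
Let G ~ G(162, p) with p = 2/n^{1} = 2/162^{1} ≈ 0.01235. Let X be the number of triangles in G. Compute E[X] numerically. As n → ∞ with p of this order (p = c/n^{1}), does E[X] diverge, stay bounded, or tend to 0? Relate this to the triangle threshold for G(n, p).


Number of potential triangles: C(162, 3) = 695520.
Each occurs with probability p³ ≈ (0.01235)³ ≈ 1.881676e-06.
By linearity: E[X] = C(162, 3)·p³ ≈ 695520 · 1.881676e-06 ≈ 1.3087.
Here α = 1, so p = 2/n is exactly at the triangle threshold p ~ 1/n. Asymptotically E[X] → c³/6 = 2³/6 = 4/3 ≈ 1.3333, a bounded constant. In this regime the triangle count is asymptotically Poisson(c³/6).

E[X] ≈ 1.3087; in regime p = Θ(1/n^{1}) E[X] stays bounded (at the triangle threshold p ~ 1/n).


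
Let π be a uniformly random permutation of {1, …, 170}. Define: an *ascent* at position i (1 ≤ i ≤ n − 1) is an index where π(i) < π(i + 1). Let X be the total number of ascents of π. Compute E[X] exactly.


Write X = Σ X_I over i = 1, …, 169, with X_I the indicator of one ascent.
There are 169 indicators.
For each fixed i, the pair (π(i), π(i+1)) is a uniformly random ordered pair of distinct values from {1, …, 170}; by symmetry P[π(i) < π(i+1)] = 1/2.
By linearity: E[X] = 169 · (1/2) = (170 − 1) · (1/2) = 169/2 ≈ 84.5000.

E[X] = 169/2 = 84.5000.


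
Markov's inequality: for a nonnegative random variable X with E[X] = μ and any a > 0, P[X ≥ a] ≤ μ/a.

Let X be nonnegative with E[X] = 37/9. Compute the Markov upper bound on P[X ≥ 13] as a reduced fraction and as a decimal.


μ = E[X] = 37/9, a = 13.
Markov: P[X ≥ 13] ≤ μ/a = (37/9)/13 = 37/117.
Numerically: ≈ 0.3162.
(Since a = 13 > μ = 4.1111, the bound 37/117 is < 1 and informative.)

P[X ≥ 13] ≤ 37/117 ≈ 0.3162.


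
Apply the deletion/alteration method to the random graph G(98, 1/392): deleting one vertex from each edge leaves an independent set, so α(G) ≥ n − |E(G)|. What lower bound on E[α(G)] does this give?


E[|E(G)|] = C(98, 2)·p = 4753 · (1/392) = 97/8.
E[α(G)] ≥ n − E[|E(G)|] = 98 − 97/8 = 687/8.
Numerically: ≈ 85.87500.
(This is only a lower bound; the true E[α(G)] may be larger.)

E[α(G)] ≥ 687/8 ≈ 85.87500.


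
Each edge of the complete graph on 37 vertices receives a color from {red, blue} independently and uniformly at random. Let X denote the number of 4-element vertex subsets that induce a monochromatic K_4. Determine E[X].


Let X = Σ_S X_S over the C(37, 4) = 66045 subsets S of size 4, where X_S = 1 if the K_4 on S is monochromatic.
For a fixed S, the K_4 on S has C(4, 2) = 6 edges. P[all 6 edges red] = (1/2)^6, and likewise for blue, so P[monochromatic] = 2·(1/2)^6 = 2^{1 − 6} = 1/32.
By linearity: E[X] = C(37, 4) · 2^{1 − 6} = 66045 · 1/32 = 66045/32.
Numerically: E[X] ≈ 2063.906.

E[X] = C(37,4)·2^(1−C(4,2)) = 66045/32 ≈ 2063.906.


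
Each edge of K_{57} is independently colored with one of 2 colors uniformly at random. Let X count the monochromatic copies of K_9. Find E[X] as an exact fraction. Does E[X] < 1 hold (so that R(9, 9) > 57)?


E[X] = C(57, 9) · 2^{1 − 36} = 8996462475 · 2^{−35} = 8996462475/34359738368.
As a reduced fraction: E[X] = 8996462475/34359738368 ≈ 0.261832.
Is E[X] < 1? YES.
Since E[X] < 1, there exists a 2-coloring of K_{57} with no monochromatic K_9; hence R(9, 9) > 57.

E[X] = 8996462475/34359738368 ≈ 0.261832; E[X] < 1, so R(9, 9) > 57.


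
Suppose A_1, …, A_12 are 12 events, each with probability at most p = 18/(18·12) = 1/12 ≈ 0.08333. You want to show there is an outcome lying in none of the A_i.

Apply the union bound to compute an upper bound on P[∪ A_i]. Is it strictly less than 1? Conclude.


Union bound: P[∪_{i=1}^{12} A_i] ≤ Σ_i P[A_i] ≤ 12·p = 12·(1/12) = 1.
Numerically: 1 ≈ 1.00000.
Is 1 < 1? NO.
Since the bound 1 is ≥ 1, the union bound is uninformative here; it does NOT by itself certify existence.

12·p = 1 ≈ 1.00000; existence NOT certified by the union bound.


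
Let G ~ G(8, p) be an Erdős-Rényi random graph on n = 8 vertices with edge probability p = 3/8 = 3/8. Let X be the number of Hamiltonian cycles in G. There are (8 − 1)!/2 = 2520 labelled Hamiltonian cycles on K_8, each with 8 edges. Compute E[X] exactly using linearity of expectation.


K_8 has (8 − 1)!/2 = 2520 labelled Hamiltonian cycles.
For each such Hamiltonian cycle H, let X_H = 1 if all 8 edges of H are present in G. Then P[X_H = 1] = p^{8} = (3/8)^{8} = 6561/16777216.
Summing the indicators: E[X] = Σ_H E[X_H] = 2520 · p^{8} = 2520 · 6561/16777216 = 2066715/2097152.
Numerically: E[X] ≈ 0.9855.

E[X] = 2520 · (3/8)^{8} = 2066715/2097152 ≈ 0.9855.


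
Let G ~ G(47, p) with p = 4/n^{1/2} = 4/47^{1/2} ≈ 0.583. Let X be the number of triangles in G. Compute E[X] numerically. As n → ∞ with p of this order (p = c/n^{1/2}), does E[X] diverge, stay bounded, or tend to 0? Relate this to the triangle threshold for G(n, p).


Number of potential triangles: C(47, 3) = 16215.
Each occurs with probability p³ ≈ (0.583)³ ≈ 1.98625e-01.
By linearity: E[X] = C(47, 3)·p³ ≈ 16215 · 1.98625e-01 ≈ 3220.699.
Since α = 1/2 < 1, p = c/n^{1/2} ≫ 1/n is above the triangle threshold p ~ 1/n. Asymptotically E[X] ~ (c³/6)·n^{3(1−α)} = (4³/6)·n^{1.5} → ∞; triangles are abundant w.h.p.

E[X] ≈ 3220.699; in regime p = Θ(1/n^{1/2}) E[X] diverges (above the triangle threshold p ~ 1/n).


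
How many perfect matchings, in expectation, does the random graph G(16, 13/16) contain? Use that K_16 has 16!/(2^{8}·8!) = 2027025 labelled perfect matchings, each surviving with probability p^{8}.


K_16 has 16!/(2^{8}·8!) = 2027025 labelled perfect matchings.
For each such perfect matching H, let X_H = 1 if all 8 edges of H are present in G. Then P[X_H = 1] = p^{8} = (13/16)^{8} = 815730721/4294967296.
By linearity: E[X] = Σ_H E[X_H] = 2027025 · p^{8} = 2027025 · 815730721/4294967296 = 1653506564735025/4294967296.
Numerically: E[X] ≈ 384987.

E[X] = 2027025 · (13/16)^{8} = 1653506564735025/4294967296 ≈ 384987.


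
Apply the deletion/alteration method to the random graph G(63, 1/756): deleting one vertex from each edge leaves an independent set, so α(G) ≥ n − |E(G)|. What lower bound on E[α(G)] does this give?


E[|E(G)|] = C(63, 2)·p = 1953 · (1/756) = 31/12.
E[α(G)] ≥ n − E[|E(G)|] = 63 − 31/12 = 725/12.
Numerically: ≈ 60.4167.
(This is only a lower bound; the true E[α(G)] may be larger.)

E[α(G)] ≥ 725/12 ≈ 60.4167.


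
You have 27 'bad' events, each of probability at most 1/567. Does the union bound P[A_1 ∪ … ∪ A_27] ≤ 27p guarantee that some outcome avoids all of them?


Union bound: P[∪_{i=1}^{27} A_i] ≤ Σ_i P[A_i] ≤ 27·p = 27·(1/567) = 1/21.
Numerically: 1/21 ≈ 0.047619.
Is 1/21 < 1? YES.
Since P[∪ A_i] ≤ 1/21 < 1, the complement has P[∩ A_i^c] ≥ 1 − 1/21 = 20/21 > 0, so some outcome avoids every A_i.

27·p = 1/21 ≈ 0.047619; existence CERTIFIED by the union bound.


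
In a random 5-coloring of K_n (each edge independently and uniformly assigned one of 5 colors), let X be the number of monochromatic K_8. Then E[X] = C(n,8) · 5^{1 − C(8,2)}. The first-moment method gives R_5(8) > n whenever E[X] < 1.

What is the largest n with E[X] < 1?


We need C(n, 8) · 5^{1 − 28} < 1, i.e. C(n, 8) < 5^{28 − 1} = 7450580596923828125.
Check values of n near the boundary:
  n = 861: C(861, 8) = 7250034996615275865; 7250034996615275865 < 7450580596923828125? YES
  n = 862: C(862, 8) = 7317951015318931845; 7317951015318931845 < 7450580596923828125? YES
  n = 863: C(863, 8) = 7386423071602617757; 7386423071602617757 < 7450580596923828125? YES
  n = 864: C(864, 8) = 7455455062926006708; 7455455062926006708 < 7450580596923828125? NO
The largest n with C(n, 8) < 7450580596923828125 is n = 863 (where E[X] = 7386423071602617757/7450580596923828125 ≈ 0.9914). Hence R_5(8) > 863, i.e. R_5(8) ≥ 864.

Largest n = 863; hence R_5(8) > 863.


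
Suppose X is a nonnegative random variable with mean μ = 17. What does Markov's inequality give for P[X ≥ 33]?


μ = E[X] = 17, a = 33.
Markov: P[X ≥ 33] ≤ μ/a = (17)/33 = 17/33.
Numerically: ≈ 0.515152.
(Since a = 33 > μ = 17.000000, the bound 17/33 is < 1 and informative.)

P[X ≥ 33] ≤ 17/33 ≈ 0.515152.


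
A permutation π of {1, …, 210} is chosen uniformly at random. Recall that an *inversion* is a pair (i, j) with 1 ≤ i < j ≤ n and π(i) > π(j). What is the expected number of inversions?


Write X = Σ X_I over the C(210, 2) = 21945 pairs i < j, with X_I the indicator of one inversion.
There are 21945 indicators.
For each fixed pair i < j, the values π(i) and π(j) are two distinct elements of {1, …, 210} in uniformly random order; by symmetry P[π(i) > π(j)] = 1/2.
By linearity: E[X] = 21945 · (1/2) = C(210, 2) · (1/2) = 21945/2 = 21945/2 ≈ 10972.50000.

E[X] = 21945/2 = 10972.50000.


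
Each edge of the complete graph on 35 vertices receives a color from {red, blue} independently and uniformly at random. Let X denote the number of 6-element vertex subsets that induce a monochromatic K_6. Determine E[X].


Let X = Σ_S X_S over the C(35, 6) = 1623160 subsets S of size 6, where X_S = 1 if the K_6 on S is monochromatic.
For a fixed S, the K_6 on S has C(6, 2) = 15 edges. P[all 15 edges red] = (1/2)^15, and likewise for blue, so P[monochromatic] = 2·(1/2)^15 = 2^{1 − 15} = 1/16384.
Summing: E[X] = C(35, 6) · 2^{1 − 15} = 1623160 · 1/16384 = 202895/2048.
Numerically: E[X] ≈ 99.069824.

E[X] = C(35,6)·2^(1−C(6,2)) = 202895/2048 ≈ 99.069824.


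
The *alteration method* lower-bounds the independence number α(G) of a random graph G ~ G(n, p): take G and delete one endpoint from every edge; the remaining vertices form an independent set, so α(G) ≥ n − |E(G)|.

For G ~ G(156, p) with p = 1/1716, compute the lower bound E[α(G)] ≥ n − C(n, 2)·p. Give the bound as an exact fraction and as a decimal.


E[|E(G)|] = C(156, 2)·p = 12090 · (1/1716) = 155/22.
E[α(G)] ≥ n − E[|E(G)|] = 156 − 155/22 = 3277/22.
Numerically: ≈ 148.95455.
(This is only a lower bound; the true E[α(G)] may be larger.)

E[α(G)] ≥ 3277/22 ≈ 148.95455.


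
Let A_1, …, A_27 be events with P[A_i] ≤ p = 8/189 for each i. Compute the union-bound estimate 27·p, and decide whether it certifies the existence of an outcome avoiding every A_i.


Union bound: P[∪_{i=1}^{27} A_i] ≤ Σ_i P[A_i] ≤ 27·p = 27·(8/189) = 8/7.
Numerically: 8/7 ≈ 1.1428571.
Is 8/7 < 1? NO.
Since the bound 8/7 is ≥ 1, the union bound is uninformative here; it does NOT by itself certify existence.

27·p = 8/7 ≈ 1.1428571; existence NOT certified by the union bound.


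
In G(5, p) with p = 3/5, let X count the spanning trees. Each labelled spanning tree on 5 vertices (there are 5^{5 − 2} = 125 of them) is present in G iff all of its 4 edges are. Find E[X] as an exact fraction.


K_5 has 5^{5 − 2} = 125 labelled spanning trees.
For each such spanning tree H, let X_H = 1 if all 4 edges of H are present in G. Then P[X_H = 1] = p^{4} = (3/5)^{4} = 81/625.
Summing the indicators: E[X] = Σ_H E[X_H] = 125 · p^{4} = 125 · 81/625 = 81/5.
Numerically: E[X] ≈ 16.2.

E[X] = 125 · (3/5)^{4} = 81/5 ≈ 16.2.


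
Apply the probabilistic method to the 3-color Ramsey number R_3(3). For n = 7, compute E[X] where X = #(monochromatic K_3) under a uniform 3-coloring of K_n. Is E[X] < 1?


E[X] = C(7, 3) · 3^{1 − 3} = 35 · 3^{−2} = 35/9.
As a reduced fraction: E[X] = 35/9 ≈ 3.889.
Is E[X] < 1? NO.
Since E[X] ≥ 1, the first-moment bound is inconclusive at n = 7; it does NOT by itself certify R_3(3) > 7.

E[X] = 35/9 ≈ 3.889; E[X] ≥ 1; first-moment method inconclusive here.


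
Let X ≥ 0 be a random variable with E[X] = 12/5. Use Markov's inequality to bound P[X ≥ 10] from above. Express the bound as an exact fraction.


μ = E[X] = 12/5, a = 10.
Markov: P[X ≥ 10] ≤ μ/a = (12/5)/10 = 6/25.
Numerically: ≈ 0.240.
(Since a = 10 > μ = 2.400, the bound 6/25 is < 1 and informative.)

P[X ≥ 10] ≤ 6/25 ≈ 0.240.


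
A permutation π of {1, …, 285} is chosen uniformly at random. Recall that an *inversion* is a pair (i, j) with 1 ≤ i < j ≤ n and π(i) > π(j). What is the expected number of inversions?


Write X = Σ X_I over the C(285, 2) = 40470 pairs i < j, with X_I the indicator of one inversion.
There are 40470 indicators.
For each fixed pair i < j, the values π(i) and π(j) are two distinct elements of {1, …, 285} in uniformly random order; by symmetry P[π(i) > π(j)] = 1/2.
By linearity: E[X] = 40470 · (1/2) = C(285, 2) · (1/2) = 40470/2 = 20235 ≈ 20235.000000.

E[X] = 20235 = 20235.000000.


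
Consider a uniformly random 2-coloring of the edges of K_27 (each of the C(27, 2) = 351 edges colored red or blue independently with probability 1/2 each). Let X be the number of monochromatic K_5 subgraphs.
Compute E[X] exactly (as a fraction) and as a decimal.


Let X = Σ_S X_S over the C(27, 5) = 80730 subsets S of size 5, where X_S = 1 if the K_5 on S is monochromatic.
For a fixed S, the K_5 on S has C(5, 2) = 10 edges. P[all 10 edges red] = (1/2)^10, and likewise for blue, so P[monochromatic] = 2·(1/2)^10 = 2^{1 − 10} = 1/512.
Summing: E[X] = C(27, 5) · 2^{1 − 10} = 80730 · 1/512 = 40365/256.
Numerically: E[X] ≈ 157.675781.

E[X] = C(27,5)·2^(1−C(5,2)) = 40365/256 ≈ 157.675781.


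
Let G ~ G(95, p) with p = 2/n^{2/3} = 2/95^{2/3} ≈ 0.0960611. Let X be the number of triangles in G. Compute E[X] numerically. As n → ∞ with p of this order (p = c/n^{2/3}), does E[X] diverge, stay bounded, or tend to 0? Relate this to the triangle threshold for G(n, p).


Number of potential triangles: C(95, 3) = 138415.
Each occurs with probability p³ ≈ (0.0960611)³ ≈ 8.86426593e-04.
By linearity: E[X] = C(95, 3)·p³ ≈ 138415 · 8.86426593e-04 ≈ 122.694737.
Since α = 2/3 < 1, p = c/n^{2/3} ≫ 1/n is above the triangle threshold p ~ 1/n. Asymptotically E[X] ~ (c³/6)·n^{3(1−α)} = (2³/6)·n^{1} → ∞; triangles are abundant w.h.p.

E[X] ≈ 122.694737; in regime p = Θ(1/n^{2/3}) E[X] diverges (above the triangle threshold p ~ 1/n).


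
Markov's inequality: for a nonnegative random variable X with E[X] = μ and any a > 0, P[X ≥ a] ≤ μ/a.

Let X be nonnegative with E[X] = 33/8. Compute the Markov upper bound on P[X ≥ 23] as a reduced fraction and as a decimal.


μ = E[X] = 33/8, a = 23.
Markov: P[X ≥ 23] ≤ μ/a = (33/8)/23 = 33/184.
Numerically: ≈ 0.1793.
(Since a = 23 > μ = 4.1250, the bound 33/184 is < 1 and informative.)

P[X ≥ 23] ≤ 33/184 ≈ 0.1793.


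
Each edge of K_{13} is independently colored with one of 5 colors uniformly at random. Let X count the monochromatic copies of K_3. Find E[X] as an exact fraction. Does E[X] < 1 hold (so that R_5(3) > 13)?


E[X] = C(13, 3) · 5^{1 − 3} = 286 · 5^{−2} = 286/25.
As a reduced fraction: E[X] = 286/25 ≈ 11.440.
Is E[X] < 1? NO.
Since E[X] ≥ 1, the first-moment bound is inconclusive at n = 13; it does NOT by itself certify R_5(3) > 13.

E[X] = 286/25 ≈ 11.440; E[X] ≥ 1; first-moment method inconclusive here.


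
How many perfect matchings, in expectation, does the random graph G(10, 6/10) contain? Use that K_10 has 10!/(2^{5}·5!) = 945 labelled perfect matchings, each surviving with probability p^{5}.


K_10 has 10!/(2^{5}·5!) = 945 labelled perfect matchings.
For each such perfect matching H, let X_H = 1 if all 5 edges of H are present in G. Then P[X_H = 1] = p^{5} = (3/5)^{5} = 243/3125.
By linearity: E[X] = Σ_H E[X_H] = 945 · p^{5} = 945 · 243/3125 = 45927/625.
Numerically: E[X] ≈ 73.5.

E[X] = 945 · (3/5)^{5} = 45927/625 ≈ 73.5.


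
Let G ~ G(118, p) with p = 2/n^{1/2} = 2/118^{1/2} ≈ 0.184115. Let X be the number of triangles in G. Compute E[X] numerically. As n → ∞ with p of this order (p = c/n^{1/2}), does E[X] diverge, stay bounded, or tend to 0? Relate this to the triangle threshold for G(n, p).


Number of potential triangles: C(118, 3) = 266916.
Each occurs with probability p³ ≈ (0.184115)³ ≈ 6.24118385e-03.
By linearity: E[X] = C(118, 3)·p³ ≈ 266916 · 6.24118385e-03 ≈ 1665.871829.
Since α = 1/2 < 1, p = c/n^{1/2} ≫ 1/n is above the triangle threshold p ~ 1/n. Asymptotically E[X] ~ (c³/6)·n^{3(1−α)} = (2³/6)·n^{1.5} → ∞; triangles are abundant w.h.p.

E[X] ≈ 1665.871829; in regime p = Θ(1/n^{1/2}) E[X] diverges (above the triangle threshold p ~ 1/n).


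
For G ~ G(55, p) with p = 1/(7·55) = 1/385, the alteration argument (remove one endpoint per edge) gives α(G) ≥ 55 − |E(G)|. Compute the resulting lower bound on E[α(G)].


E[|E(G)|] = C(55, 2)·p = 1485 · (1/385) = 27/7.
E[α(G)] ≥ n − E[|E(G)|] = 55 − 27/7 = 358/7.
Numerically: ≈ 51.142857.
(This is only a lower bound; the true E[α(G)] may be larger.)

E[α(G)] ≥ 358/7 ≈ 51.142857.


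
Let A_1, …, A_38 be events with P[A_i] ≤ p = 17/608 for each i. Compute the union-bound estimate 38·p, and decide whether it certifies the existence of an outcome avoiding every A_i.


Union bound: P[∪_{i=1}^{38} A_i] ≤ Σ_i P[A_i] ≤ 38·p = 38·(17/608) = 17/16.
Numerically: 17/16 ≈ 1.0625.
Is 17/16 < 1? NO.
Since the bound 17/16 is ≥ 1, the union bound is uninformative here; it does NOT by itself certify existence.

38·p = 17/16 ≈ 1.0625; existence NOT certified by the union bound.


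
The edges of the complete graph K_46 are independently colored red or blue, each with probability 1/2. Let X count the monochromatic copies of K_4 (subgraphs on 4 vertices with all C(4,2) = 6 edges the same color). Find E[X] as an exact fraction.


Let X = Σ_S X_S over the C(46, 4) = 163185 subsets S of size 4, where X_S = 1 if the K_4 on S is monochromatic.
For a fixed S, the K_4 on S has C(4, 2) = 6 edges. P[all 6 edges red] = (1/2)^6, and likewise for blue, so P[monochromatic] = 2·(1/2)^6 = 2^{1 − 6} = 1/32.
By linearity: E[X] = C(46, 4) · 2^{1 − 6} = 163185 · 1/32 = 163185/32.
Numerically: E[X] ≈ 5099.531250.

E[X] = C(46,4)·2^(1−C(4,2)) = 163185/32 ≈ 5099.531250.


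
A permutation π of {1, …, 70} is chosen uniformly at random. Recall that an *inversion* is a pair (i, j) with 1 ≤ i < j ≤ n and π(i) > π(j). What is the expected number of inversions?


Write X = Σ X_I over the C(70, 2) = 2415 pairs i < j, with X_I the indicator of one inversion.
There are 2415 indicators.
For each fixed pair i < j, the values π(i) and π(j) are two distinct elements of {1, …, 70} in uniformly random order; by symmetry P[π(i) > π(j)] = 1/2.
By linearity: E[X] = 2415 · (1/2) = C(70, 2) · (1/2) = 2415/2 = 2415/2 ≈ 1207.5000.

E[X] = 2415/2 = 1207.5000.


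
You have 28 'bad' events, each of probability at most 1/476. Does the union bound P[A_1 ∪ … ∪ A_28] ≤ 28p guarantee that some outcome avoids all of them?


Union bound: P[∪_{i=1}^{28} A_i] ≤ Σ_i P[A_i] ≤ 28·p = 28·(1/476) = 1/17.
Numerically: 1/17 ≈ 0.0588235.
Is 1/17 < 1? YES.
Since P[∪ A_i] ≤ 1/17 < 1, the complement has P[∩ A_i^c] ≥ 1 − 1/17 = 16/17 > 0, so some outcome avoids every A_i.

28·p = 1/17 ≈ 0.0588235; existence CERTIFIED by the union bound.


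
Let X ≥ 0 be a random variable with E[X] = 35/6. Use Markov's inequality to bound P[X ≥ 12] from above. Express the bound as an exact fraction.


μ = E[X] = 35/6, a = 12.
Markov: P[X ≥ 12] ≤ μ/a = (35/6)/12 = 35/72.
Numerically: ≈ 0.486.
(Since a = 12 > μ = 5.833, the bound 35/72 is < 1 and informative.)

P[X ≥ 12] ≤ 35/72 ≈ 0.486.


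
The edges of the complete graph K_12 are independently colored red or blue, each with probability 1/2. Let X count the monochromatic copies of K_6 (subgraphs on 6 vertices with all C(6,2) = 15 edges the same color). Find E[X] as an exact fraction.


Let X = Σ_S X_S over the C(12, 6) = 924 subsets S of size 6, where X_S = 1 if the K_6 on S is monochromatic.
For a fixed S, the K_6 on S has C(6, 2) = 15 edges. P[all 15 edges red] = (1/2)^15, and likewise for blue, so P[monochromatic] = 2·(1/2)^15 = 2^{1 − 15} = 1/16384.
By linearity: E[X] = C(12, 6) · 2^{1 − 15} = 924 · 1/16384 = 231/4096.
Numerically: E[X] ≈ 0.0564.

E[X] = C(12,6)·2^(1−C(6,2)) = 231/4096 ≈ 0.0564.


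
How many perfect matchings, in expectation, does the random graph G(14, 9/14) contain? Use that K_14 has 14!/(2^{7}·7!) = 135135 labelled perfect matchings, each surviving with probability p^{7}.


K_14 has 14!/(2^{7}·7!) = 135135 labelled perfect matchings.
For each such perfect matching H, let X_H = 1 if all 7 edges of H are present in G. Then P[X_H = 1] = p^{7} = (9/14)^{7} = 4782969/105413504.
By linearity of expectation: E[X] = Σ_H E[X_H] = 135135 · p^{7} = 135135 · 4782969/105413504 = 92335216545/15059072.
Numerically: E[X] ≈ 6131.53.

E[X] = 135135 · (9/14)^{7} = 92335216545/15059072 ≈ 6131.53.


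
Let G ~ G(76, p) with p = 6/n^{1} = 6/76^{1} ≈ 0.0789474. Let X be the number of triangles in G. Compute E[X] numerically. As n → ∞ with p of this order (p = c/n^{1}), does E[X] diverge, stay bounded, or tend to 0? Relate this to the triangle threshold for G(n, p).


Number of potential triangles: C(76, 3) = 70300.
Each occurs with probability p³ ≈ (0.0789474)³ ≈ 4.92054235e-04.
By linearity: E[X] = C(76, 3)·p³ ≈ 70300 · 4.92054235e-04 ≈ 34.591413.
Here α = 1, so p = 6/n is exactly at the triangle threshold p ~ 1/n. Asymptotically E[X] → c³/6 = 6³/6 = 36 ≈ 36.000000, a bounded constant. In this regime the triangle count is asymptotically Poisson(c³/6).

E[X] ≈ 34.591413; in regime p = Θ(1/n^{1}) E[X] stays bounded (at the triangle threshold p ~ 1/n).


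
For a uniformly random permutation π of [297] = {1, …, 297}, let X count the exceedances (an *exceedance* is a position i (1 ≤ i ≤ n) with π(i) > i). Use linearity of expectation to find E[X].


Write X = Σ_{i=1}^{297} X_i, where X_i = 1_{π(i) > i}.
For each fixed i, π(i) is uniform over {1, …, 297} (marginal of a uniform permutation), so P[π(i) > i] = (n − i)/n. Summing: Σ_{i=1}^{297} (n − i)/n = (0 + 1 + … + 296)/297 = 297(297 − 1)/(2·297) = (297 − 1)/2.
Hence E[X] = Σ_{i=1}^{297} (297 − i)/297 = 148 ≈ 148.0000.

E[X] = 148 = 148.0000.


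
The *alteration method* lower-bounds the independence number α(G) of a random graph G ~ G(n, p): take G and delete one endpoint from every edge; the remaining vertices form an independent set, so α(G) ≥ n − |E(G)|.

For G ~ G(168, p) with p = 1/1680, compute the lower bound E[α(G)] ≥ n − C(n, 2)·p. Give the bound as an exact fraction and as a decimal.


E[|E(G)|] = C(168, 2)·p = 14028 · (1/1680) = 167/20.
E[α(G)] ≥ n − E[|E(G)|] = 168 − 167/20 = 3193/20.
Numerically: ≈ 159.650.
(This is only a lower bound; the true E[α(G)] may be larger.)

E[α(G)] ≥ 3193/20 ≈ 159.650.


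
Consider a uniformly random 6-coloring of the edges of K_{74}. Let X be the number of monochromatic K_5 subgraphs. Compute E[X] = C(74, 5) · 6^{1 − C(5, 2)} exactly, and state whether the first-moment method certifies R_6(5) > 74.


E[X] = C(74, 5) · 6^{1 − 10} = 16108764 · 6^{−9} = 16108764/10077696.
As a reduced fraction: E[X] = 1342397/839808 ≈ 1.5985.
Is E[X] < 1? NO.
Since E[X] ≥ 1, the first-moment bound is inconclusive at n = 74; it does NOT by itself certify R_6(5) > 74.

E[X] = 1342397/839808 ≈ 1.5985; E[X] ≥ 1; first-moment method inconclusive here.


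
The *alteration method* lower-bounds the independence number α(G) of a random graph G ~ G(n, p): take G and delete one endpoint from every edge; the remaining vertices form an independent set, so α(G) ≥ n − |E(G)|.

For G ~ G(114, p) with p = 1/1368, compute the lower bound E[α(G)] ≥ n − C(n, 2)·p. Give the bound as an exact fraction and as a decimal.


E[|E(G)|] = C(114, 2)·p = 6441 · (1/1368) = 113/24.
E[α(G)] ≥ n − E[|E(G)|] = 114 − 113/24 = 2623/24.
Numerically: ≈ 109.292.
(This is only a lower bound; the true E[α(G)] may be larger.)

E[α(G)] ≥ 2623/24 ≈ 109.292.


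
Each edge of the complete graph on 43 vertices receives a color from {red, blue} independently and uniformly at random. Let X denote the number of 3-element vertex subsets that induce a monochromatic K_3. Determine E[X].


Let X = Σ_S X_S over the C(43, 3) = 12341 subsets S of size 3, where X_S = 1 if the K_3 on S is monochromatic.
For a fixed S, the K_3 on S has C(3, 2) = 3 edges. P[all 3 edges red] = (1/2)^3, and likewise for blue, so P[monochromatic] = 2·(1/2)^3 = 2^{1 − 3} = 1/4.
Summing: E[X] = C(43, 3) · 2^{1 − 3} = 12341 · 1/4 = 12341/4.
Numerically: E[X] ≈ 3085.25000.

E[X] = C(43,3)·2^(1−C(3,2)) = 12341/4 ≈ 3085.25000.


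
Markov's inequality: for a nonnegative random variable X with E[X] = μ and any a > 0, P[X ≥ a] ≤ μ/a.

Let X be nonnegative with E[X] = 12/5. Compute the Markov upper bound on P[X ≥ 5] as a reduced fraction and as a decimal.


μ = E[X] = 12/5, a = 5.
Markov: P[X ≥ 5] ≤ μ/a = (12/5)/5 = 12/25.
Numerically: ≈ 0.4800.
(Since a = 5 > μ = 2.4000, the bound 12/25 is < 1 and informative.)

P[X ≥ 5] ≤ 12/25 ≈ 0.4800.


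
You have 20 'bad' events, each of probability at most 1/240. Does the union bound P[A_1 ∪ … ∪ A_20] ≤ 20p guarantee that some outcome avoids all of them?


Union bound: P[∪_{i=1}^{20} A_i] ≤ Σ_i P[A_i] ≤ 20·p = 20·(1/240) = 1/12.
Numerically: 1/12 ≈ 0.0833.
Is 1/12 < 1? YES.
Since P[∪ A_i] ≤ 1/12 < 1, the complement has P[∩ A_i^c] ≥ 1 − 1/12 = 11/12 > 0, so some outcome avoids every A_i.

20·p = 1/12 ≈ 0.0833; existence CERTIFIED by the union bound.
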